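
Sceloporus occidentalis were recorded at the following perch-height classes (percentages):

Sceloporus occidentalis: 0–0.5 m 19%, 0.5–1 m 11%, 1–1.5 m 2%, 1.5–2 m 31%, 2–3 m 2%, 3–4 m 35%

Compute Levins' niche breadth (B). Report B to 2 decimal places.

3.74

Convert percentages to proportions (divide by 100).
Σpᵢ² = 0.19² + 0.11² + 0.02² + 0.31² + 0.02² + 0.35² = 0.0361 + 0.0121 + 0.0004 + 0.0961 + 0.0004 + 0.1225 = 0.2676
B = 1 / 0.2676 = 3.7369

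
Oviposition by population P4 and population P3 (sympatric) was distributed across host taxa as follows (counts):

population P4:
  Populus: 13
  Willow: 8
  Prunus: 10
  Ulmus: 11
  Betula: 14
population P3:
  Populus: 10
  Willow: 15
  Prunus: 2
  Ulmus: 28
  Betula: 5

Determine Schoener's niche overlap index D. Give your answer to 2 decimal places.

0.62

Proportions for population P4 (n=56): 13/56=0.2321, 8/56=0.1429, 10/56=0.1786, 11/56=0.1964, 14/56=0.2500
Proportions for population P3 (n=60): 10/60=0.1667, 15/60=0.2500, 2/60=0.0333, 28/60=0.4667, 5/60=0.0833
Σ|p₁ᵢ − p₂ᵢ| = 0.0654 + 0.1071 + 0.1453 + 0.2703 + 0.1667 = 0.7548
D = 1 − ½ × 0.7548 = 1 − 0.37740 = 0.62260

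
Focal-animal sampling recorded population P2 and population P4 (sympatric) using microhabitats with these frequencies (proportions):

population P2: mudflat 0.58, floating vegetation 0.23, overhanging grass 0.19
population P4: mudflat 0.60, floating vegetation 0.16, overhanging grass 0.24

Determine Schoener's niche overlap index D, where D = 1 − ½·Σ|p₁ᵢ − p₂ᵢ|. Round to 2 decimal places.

Σ|p₁ᵢ − p₂ᵢ| = 0.02 + 0.07 + 0.05 = 0.14
D = 1 − ½ × 0.14 = 1 − 0.070 = 0.9300

0.93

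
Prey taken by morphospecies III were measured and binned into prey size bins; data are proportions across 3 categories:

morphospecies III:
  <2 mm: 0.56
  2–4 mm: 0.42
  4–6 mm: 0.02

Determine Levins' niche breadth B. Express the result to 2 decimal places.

Σpᵢ² = 0.56² + 0.42² + 0.02² = 0.3136 + 0.1764 + 0.0004 = 0.4904
B = 1 / 0.4904 = 2.0392

2.04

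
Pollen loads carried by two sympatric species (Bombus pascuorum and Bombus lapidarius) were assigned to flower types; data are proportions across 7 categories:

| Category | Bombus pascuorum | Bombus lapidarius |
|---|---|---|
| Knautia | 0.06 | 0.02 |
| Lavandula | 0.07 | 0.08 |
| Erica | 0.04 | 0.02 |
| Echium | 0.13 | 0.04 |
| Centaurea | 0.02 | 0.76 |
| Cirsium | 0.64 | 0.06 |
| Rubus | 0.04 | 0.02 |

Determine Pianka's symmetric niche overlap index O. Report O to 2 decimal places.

0.13

Σ p₁ᵢp₂ᵢ = 0.0012 + 0.0056 + 0.0008 + 0.0052 + 0.0152 + 0.0384 + 0.0008 = 0.0672
Σp_1ᵢ² = 0.06² + 0.07² + 0.04² + 0.13² + 0.02² + 0.64² + 0.04² = 0.0036 + 0.0049 + 0.0016 + 0.0169 + 0.0004 + 0.4096 + 0.0016 = 0.4386
Σp_2ᵢ² = 0.02² + 0.08² + 0.02² + 0.04² + 0.76² + 0.06² + 0.02² = 0.0004 + 0.0064 + 0.0004 + 0.0016 + 0.5776 + 0.0036 + 0.0004 = 0.5904
O = 0.0672 / √(0.4386 × 0.5904) = 0.0672 / 0.50887 = 0.1321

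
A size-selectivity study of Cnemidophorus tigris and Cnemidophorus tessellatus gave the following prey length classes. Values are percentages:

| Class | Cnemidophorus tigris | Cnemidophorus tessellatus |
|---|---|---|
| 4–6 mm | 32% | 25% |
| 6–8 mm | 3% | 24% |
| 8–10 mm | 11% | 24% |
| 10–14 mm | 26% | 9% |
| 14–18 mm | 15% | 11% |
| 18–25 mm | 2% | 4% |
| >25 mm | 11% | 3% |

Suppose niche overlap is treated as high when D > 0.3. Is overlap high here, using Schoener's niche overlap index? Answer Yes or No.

Yes

Convert percentages to proportions (divide by 100).
Σ|p₁ᵢ − p₂ᵢ| = 0.07 + 0.21 + 0.13 + 0.17 + 0.04 + 0.02 + 0.08 = 0.72
D = 1 − ½ × 0.72 = 1 − 0.360 = 0.6400
D = 0.6400 > 0.3 → Yes.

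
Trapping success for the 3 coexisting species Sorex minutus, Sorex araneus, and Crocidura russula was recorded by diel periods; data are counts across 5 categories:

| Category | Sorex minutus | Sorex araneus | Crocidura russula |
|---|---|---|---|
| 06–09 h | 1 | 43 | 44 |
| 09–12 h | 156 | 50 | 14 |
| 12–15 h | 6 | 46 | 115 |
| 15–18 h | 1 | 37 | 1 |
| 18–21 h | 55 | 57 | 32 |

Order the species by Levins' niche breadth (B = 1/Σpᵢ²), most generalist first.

Sorex araneus > Crocidura russula > Sorex minutus

Proportions for Sorex minutus (n=219): 1/219=0.0046, 156/219=0.7123, 6/219=0.0274, 1/219=0.0046, 55/219=0.2511
Proportions for Sorex araneus (n=233): 43/233=0.1845, 50/233=0.2146, 46/233=0.1974, 37/233=0.1588, 57/233=0.2446
Proportions for Crocidura russula (n=206): 44/206=0.2136, 14/206=0.0680, 115/206=0.5583, 1/206=0.0049, 32/206=0.1553
Σp_minuᵢ² = 0.0046² + 0.7123² + 0.0274² + 0.0046² + 0.2511² = 0.000021 + 0.507371 + 0.000751 + 0.000021 + 0.063051 = 0.571215
B_minu = 1 / 0.571215 = 1.7507
Σp_aranᵢ² = 0.1845² + 0.2146² + 0.1974² + 0.1588² + 0.2446² = 0.034040 + 0.046053 + 0.038967 + 0.025217 + 0.059829 = 0.204106
B_aran = 1 / 0.204106 = 4.8994
Σp_russᵢ² = 0.2136² + 0.0680² + 0.5583² + 0.0049² + 0.1553² = 0.045625 + 0.004624 + 0.311699 + 0.000024 + 0.024118 = 0.386090
B_russ = 1 / 0.386090 = 2.5901
Ranking by B (broadest → narrowest): Sorex araneus (4.90) > Crocidura russula (2.59) > Sorex minutus (1.75)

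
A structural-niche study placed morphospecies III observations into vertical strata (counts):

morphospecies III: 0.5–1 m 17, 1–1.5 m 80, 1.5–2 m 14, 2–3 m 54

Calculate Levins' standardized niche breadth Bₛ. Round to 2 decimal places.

0.59

Proportions for morphospecies III (n=165): 17/165=0.1030, 80/165=0.4848, 14/165=0.0848, 54/165=0.3273
Σpᵢ² = 0.1030² + 0.4848² + 0.0848² + 0.3273² = 0.010609 + 0.235031 + 0.007191 + 0.107125 = 0.359956
B = 1 / 0.359956 = 2.7781
Bₛ = (B − 1)/(n − 1) = (2.7781 − 1)/(4 − 1) = 1.7781/3 = 0.5927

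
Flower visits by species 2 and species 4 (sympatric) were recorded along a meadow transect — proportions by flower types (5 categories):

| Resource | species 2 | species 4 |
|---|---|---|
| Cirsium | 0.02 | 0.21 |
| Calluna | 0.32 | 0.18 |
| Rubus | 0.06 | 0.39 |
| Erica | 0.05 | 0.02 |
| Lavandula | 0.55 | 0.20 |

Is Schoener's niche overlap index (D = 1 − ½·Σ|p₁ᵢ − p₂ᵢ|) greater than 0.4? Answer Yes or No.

Σ|p₁ᵢ − p₂ᵢ| = 0.19 + 0.14 + 0.33 + 0.03 + 0.35 = 1.04
D = 1 − ½ × 1.04 = 1 − 0.520 = 0.4800
D = 0.4800 > 0.4 → Yes.

Yes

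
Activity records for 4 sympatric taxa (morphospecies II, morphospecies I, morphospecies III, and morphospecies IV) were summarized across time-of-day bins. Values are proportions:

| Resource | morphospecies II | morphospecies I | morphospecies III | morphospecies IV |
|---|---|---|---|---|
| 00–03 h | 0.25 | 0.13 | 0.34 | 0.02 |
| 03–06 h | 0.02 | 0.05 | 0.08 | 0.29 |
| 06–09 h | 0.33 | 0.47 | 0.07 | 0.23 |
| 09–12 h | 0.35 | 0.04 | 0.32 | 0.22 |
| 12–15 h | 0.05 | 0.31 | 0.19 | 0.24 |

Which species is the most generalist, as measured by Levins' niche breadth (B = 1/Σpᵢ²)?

Σp_IIᵢ² = 0.25² + 0.02² + 0.33² + 0.35² + 0.05² = 0.0625 + 0.0004 + 0.1089 + 0.1225 + 0.0025 = 0.2968
B_II = 1 / 0.2968 = 3.3693
Σp_Iᵢ² = 0.13² + 0.05² + 0.47² + 0.04² + 0.31² = 0.0169 + 0.0025 + 0.2209 + 0.0016 + 0.0961 = 0.3380
B_I = 1 / 0.3380 = 2.9586
Σp_IIIᵢ² = 0.34² + 0.08² + 0.07² + 0.32² + 0.19² = 0.1156 + 0.0064 + 0.0049 + 0.1024 + 0.0361 = 0.2654
B_III = 1 / 0.2654 = 3.7679
Σp_IVᵢ² = 0.02² + 0.29² + 0.23² + 0.22² + 0.24² = 0.0004 + 0.0841 + 0.0529 + 0.0484 + 0.0576 = 0.2434
B_IV = 1 / 0.2434 = 4.1085
Highest B → broadest niche (most generalist): morphospecies IV (B = 4.11).

morphospecies IV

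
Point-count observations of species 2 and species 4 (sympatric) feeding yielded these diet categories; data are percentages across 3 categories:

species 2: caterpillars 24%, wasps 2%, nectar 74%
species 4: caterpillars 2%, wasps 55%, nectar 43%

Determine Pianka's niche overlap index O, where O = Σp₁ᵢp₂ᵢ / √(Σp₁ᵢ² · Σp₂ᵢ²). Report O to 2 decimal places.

Convert percentages to proportions (divide by 100).
Σ p₁ᵢp₂ᵢ = 0.0048 + 0.0110 + 0.3182 = 0.3340
Σp_1ᵢ² = 0.24² + 0.02² + 0.74² = 0.0576 + 0.0004 + 0.5476 = 0.6056
Σp_2ᵢ² = 0.02² + 0.55² + 0.43² = 0.0004 + 0.3025 + 0.1849 = 0.4878
O = 0.3340 / √(0.6056 × 0.4878) = 0.3340 / 0.54352 = 0.6145

0.61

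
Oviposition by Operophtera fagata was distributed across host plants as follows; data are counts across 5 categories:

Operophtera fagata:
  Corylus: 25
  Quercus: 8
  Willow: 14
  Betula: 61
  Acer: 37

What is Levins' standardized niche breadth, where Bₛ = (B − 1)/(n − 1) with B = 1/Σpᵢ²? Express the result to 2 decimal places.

Proportions for Operophtera fagata (n=145): 25/145=0.1724, 8/145=0.0552, 14/145=0.0966, 61/145=0.4207, 37/145=0.2552
Σpᵢ² = 0.1724² + 0.0552² + 0.0966² + 0.4207² + 0.2552² = 0.029722 + 0.003047 + 0.009332 + 0.176988 + 0.065127 = 0.284216
B = 1 / 0.284216 = 3.5185
Bₛ = (B − 1)/(n − 1) = (3.5185 − 1)/(5 − 1) = 2.5185/4 = 0.6296

0.63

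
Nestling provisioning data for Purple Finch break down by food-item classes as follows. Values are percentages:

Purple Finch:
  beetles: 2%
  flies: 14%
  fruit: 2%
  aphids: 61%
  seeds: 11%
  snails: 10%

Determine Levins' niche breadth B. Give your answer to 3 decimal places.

2.412

Convert percentages to proportions (divide by 100).
Σpᵢ² = 0.02² + 0.14² + 0.02² + 0.61² + 0.11² + 0.10² = 0.0004 + 0.0196 + 0.0004 + 0.3721 + 0.0121 + 0.0100 = 0.4146
B = 1 / 0.4146 = 2.41196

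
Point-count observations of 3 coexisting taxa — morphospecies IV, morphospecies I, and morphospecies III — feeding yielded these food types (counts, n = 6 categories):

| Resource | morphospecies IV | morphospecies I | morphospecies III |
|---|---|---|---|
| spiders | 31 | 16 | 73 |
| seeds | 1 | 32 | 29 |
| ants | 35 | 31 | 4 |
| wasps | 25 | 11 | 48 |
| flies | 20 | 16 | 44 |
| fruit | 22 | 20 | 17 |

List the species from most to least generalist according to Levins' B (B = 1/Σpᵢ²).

morphospecies I > morphospecies IV > morphospecies III

Proportions for morphospecies IV (n=134): 31/134=0.2313, 1/134=0.0075, 35/134=0.2612, 25/134=0.1866, 20/134=0.1493, 22/134=0.1642
Proportions for morphospecies I (n=126): 16/126=0.1270, 32/126=0.2540, 31/126=0.2460, 11/126=0.0873, 16/126=0.1270, 20/126=0.1587
Proportions for morphospecies III (n=215): 73/215=0.3395, 29/215=0.1349, 4/215=0.0186, 48/215=0.2233, 44/215=0.2047, 17/215=0.0791
Σp_IVᵢ² = 0.2313² + 0.0075² + 0.2612² + 0.1866² + 0.1493² + 0.1642² = 0.053500 + 0.000056 + 0.068225 + 0.034820 + 0.022290 + 0.026962 = 0.205853
B_IV = 1 / 0.205853 = 4.8578
Σp_Iᵢ² = 0.1270² + 0.2540² + 0.2460² + 0.0873² + 0.1270² + 0.1587² = 0.016129 + 0.064516 + 0.060516 + 0.007621 + 0.016129 + 0.025186 = 0.190097
B_I = 1 / 0.190097 = 5.2605
Σp_IIIᵢ² = 0.3395² + 0.1349² + 0.0186² + 0.2233² + 0.2047² + 0.0791² = 0.115260 + 0.018198 + 0.000346 + 0.049863 + 0.041902 + 0.006257 = 0.231826
B_III = 1 / 0.231826 = 4.3136
Ranking by B (broadest → narrowest): morphospecies I (5.26) > morphospecies IV (4.86) > morphospecies III (4.31)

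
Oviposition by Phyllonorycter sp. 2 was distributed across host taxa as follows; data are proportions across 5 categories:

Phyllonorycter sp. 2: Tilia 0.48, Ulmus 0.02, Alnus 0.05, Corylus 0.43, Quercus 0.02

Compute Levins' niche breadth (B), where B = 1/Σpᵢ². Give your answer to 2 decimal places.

2.39

Σpᵢ² = 0.48² + 0.02² + 0.05² + 0.43² + 0.02² = 0.2304 + 0.0004 + 0.0025 + 0.1849 + 0.0004 = 0.4186
B = 1 / 0.4186 = 2.3889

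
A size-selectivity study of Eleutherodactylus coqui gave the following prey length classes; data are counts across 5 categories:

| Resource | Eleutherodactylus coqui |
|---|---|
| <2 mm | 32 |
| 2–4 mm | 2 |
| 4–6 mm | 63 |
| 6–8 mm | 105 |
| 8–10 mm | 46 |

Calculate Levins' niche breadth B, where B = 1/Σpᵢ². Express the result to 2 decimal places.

3.39

Proportions for Eleutherodactylus coqui (n=248): 32/248=0.1290, 2/248=0.0081, 63/248=0.2540, 105/248=0.4234, 46/248=0.1855
Σpᵢ² = 0.1290² + 0.0081² + 0.2540² + 0.4234² + 0.1855² = 0.016641 + 0.000066 + 0.064516 + 0.179268 + 0.034410 = 0.294901
B = 1 / 0.294901 = 3.3910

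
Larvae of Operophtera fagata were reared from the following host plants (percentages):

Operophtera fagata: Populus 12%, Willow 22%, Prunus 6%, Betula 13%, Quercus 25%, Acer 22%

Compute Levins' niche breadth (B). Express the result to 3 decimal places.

Convert percentages to proportions (divide by 100).
Σpᵢ² = 0.12² + 0.22² + 0.06² + 0.13² + 0.25² + 0.22² = 0.0144 + 0.0484 + 0.0036 + 0.0169 + 0.0625 + 0.0484 = 0.1942
B = 1 / 0.1942 = 5.14933

5.149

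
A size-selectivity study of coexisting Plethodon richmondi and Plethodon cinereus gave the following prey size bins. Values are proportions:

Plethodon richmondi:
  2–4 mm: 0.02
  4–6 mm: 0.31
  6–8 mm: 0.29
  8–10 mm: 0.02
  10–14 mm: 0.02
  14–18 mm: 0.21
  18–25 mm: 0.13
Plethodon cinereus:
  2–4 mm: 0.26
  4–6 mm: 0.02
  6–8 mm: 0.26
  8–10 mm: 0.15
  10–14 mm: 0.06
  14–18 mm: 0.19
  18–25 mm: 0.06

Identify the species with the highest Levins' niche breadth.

Plethodon cinereus

Σp_richᵢ² = 0.02² + 0.31² + 0.29² + 0.02² + 0.02² + 0.21² + 0.13² = 0.0004 + 0.0961 + 0.0841 + 0.0004 + 0.0004 + 0.0441 + 0.0169 = 0.2424
B_rich = 1 / 0.2424 = 4.1254
Σp_cineᵢ² = 0.26² + 0.02² + 0.26² + 0.15² + 0.06² + 0.19² + 0.06² = 0.0676 + 0.0004 + 0.0676 + 0.0225 + 0.0036 + 0.0361 + 0.0036 = 0.2014
B_cine = 1 / 0.2014 = 4.9652
Highest B → broadest niche (most generalist): Plethodon cinereus (B = 4.97).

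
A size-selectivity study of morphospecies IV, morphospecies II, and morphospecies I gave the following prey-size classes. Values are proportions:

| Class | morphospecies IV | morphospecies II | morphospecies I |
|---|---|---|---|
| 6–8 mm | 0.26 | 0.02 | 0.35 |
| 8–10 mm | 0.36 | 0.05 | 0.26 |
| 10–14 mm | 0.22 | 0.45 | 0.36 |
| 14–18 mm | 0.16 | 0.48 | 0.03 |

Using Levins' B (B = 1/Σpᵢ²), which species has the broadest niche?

Σp_IVᵢ² = 0.26² + 0.36² + 0.22² + 0.16² = 0.0676 + 0.1296 + 0.0484 + 0.0256 = 0.2712
B_IV = 1 / 0.2712 = 3.6873
Σp_IIᵢ² = 0.02² + 0.05² + 0.45² + 0.48² = 0.0004 + 0.0025 + 0.2025 + 0.2304 = 0.4358
B_II = 1 / 0.4358 = 2.2946
Σp_Iᵢ² = 0.35² + 0.26² + 0.36² + 0.03² = 0.1225 + 0.0676 + 0.1296 + 0.0009 = 0.3206
B_I = 1 / 0.3206 = 3.1192
Highest B → broadest niche (most generalist): morphospecies IV (B = 3.69).

morphospecies IV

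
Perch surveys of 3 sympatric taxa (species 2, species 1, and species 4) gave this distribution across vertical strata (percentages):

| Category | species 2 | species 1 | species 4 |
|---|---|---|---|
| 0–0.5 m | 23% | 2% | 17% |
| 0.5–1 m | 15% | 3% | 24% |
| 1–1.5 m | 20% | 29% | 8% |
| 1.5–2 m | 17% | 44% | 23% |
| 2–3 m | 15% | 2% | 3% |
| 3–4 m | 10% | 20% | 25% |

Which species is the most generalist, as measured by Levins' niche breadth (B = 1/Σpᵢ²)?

species 2

Convert percentages to proportions (divide by 100).
Σp_2ᵢ² = 0.23² + 0.15² + 0.20² + 0.17² + 0.15² + 0.10² = 0.0529 + 0.0225 + 0.0400 + 0.0289 + 0.0225 + 0.0100 = 0.1768
B_2 = 1 / 0.1768 = 5.6561
Σp_1ᵢ² = 0.02² + 0.03² + 0.29² + 0.44² + 0.02² + 0.20² = 0.0004 + 0.0009 + 0.0841 + 0.1936 + 0.0004 + 0.0400 = 0.3194
B_1 = 1 / 0.3194 = 3.1309
Σp_4ᵢ² = 0.17² + 0.24² + 0.08² + 0.23² + 0.03² + 0.25² = 0.0289 + 0.0576 + 0.0064 + 0.0529 + 0.0009 + 0.0625 = 0.2092
B_4 = 1 / 0.2092 = 4.7801
Highest B → broadest niche (most generalist): species 2 (B = 5.66).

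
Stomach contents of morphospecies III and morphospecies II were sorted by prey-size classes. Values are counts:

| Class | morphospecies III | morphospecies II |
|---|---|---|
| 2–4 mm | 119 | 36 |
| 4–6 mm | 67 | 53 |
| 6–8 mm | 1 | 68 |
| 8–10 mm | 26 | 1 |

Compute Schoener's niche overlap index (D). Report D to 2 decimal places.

Proportions for morphospecies III (n=213): 119/213=0.5587, 67/213=0.3146, 1/213=0.0047, 26/213=0.1221
Proportions for morphospecies II (n=158): 36/158=0.2278, 53/158=0.3354, 68/158=0.4304, 1/158=0.0063
Σ|p₁ᵢ − p₂ᵢ| = 0.3309 + 0.0208 + 0.4257 + 0.1158 = 0.8932
D = 1 − ½ × 0.8932 = 1 − 0.44660 = 0.55340

0.55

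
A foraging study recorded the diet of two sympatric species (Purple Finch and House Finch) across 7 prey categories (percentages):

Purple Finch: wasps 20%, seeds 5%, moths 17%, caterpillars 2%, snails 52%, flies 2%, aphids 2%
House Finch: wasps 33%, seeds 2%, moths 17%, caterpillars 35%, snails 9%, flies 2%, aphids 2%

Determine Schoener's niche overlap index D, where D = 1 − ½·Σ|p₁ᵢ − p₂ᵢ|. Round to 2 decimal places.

0.54

Convert percentages to proportions (divide by 100).
Σ|p₁ᵢ − p₂ᵢ| = 0.13 + 0.03 + 0.00 + 0.33 + 0.43 + 0.00 + 0.00 = 0.92
D = 1 − ½ × 0.92 = 1 − 0.460 = 0.5400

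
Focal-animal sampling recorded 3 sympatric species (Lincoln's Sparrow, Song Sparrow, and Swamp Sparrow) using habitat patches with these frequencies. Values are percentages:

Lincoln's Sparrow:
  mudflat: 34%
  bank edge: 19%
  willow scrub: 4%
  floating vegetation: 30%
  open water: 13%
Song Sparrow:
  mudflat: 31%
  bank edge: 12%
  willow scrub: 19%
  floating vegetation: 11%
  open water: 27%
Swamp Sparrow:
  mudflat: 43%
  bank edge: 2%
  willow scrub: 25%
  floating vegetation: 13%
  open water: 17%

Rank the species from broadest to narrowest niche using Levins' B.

Convert percentages to proportions (divide by 100).
Σp_Lincᵢ² = 0.34² + 0.19² + 0.04² + 0.30² + 0.13² = 0.1156 + 0.0361 + 0.0016 + 0.0900 + 0.0169 = 0.2602
B_Linc = 1 / 0.2602 = 3.8432
Σp_Songᵢ² = 0.31² + 0.12² + 0.19² + 0.11² + 0.27² = 0.0961 + 0.0144 + 0.0361 + 0.0121 + 0.0729 = 0.2316
B_Song = 1 / 0.2316 = 4.3178
Σp_Swamᵢ² = 0.43² + 0.02² + 0.25² + 0.13² + 0.17² = 0.1849 + 0.0004 + 0.0625 + 0.0169 + 0.0289 = 0.2936
B_Swam = 1 / 0.2936 = 3.4060
Ranking by B (broadest → narrowest): Song Sparrow (4.32) > Lincoln's Sparrow (3.84) > Swamp Sparrow (3.41)

Song Sparrow > Lincoln's Sparrow > Swamp Sparrow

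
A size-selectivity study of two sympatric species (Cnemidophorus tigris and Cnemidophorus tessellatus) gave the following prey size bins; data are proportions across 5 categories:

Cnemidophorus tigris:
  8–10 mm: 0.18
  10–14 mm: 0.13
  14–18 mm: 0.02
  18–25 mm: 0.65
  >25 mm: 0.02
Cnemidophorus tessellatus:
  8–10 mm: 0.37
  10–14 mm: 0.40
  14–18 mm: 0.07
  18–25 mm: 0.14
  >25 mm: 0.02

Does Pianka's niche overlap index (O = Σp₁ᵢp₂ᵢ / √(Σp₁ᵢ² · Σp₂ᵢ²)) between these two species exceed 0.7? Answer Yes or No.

No

Σ p₁ᵢp₂ᵢ = 0.0666 + 0.0520 + 0.0014 + 0.0910 + 0.0004 = 0.2114
Σp_1ᵢ² = 0.18² + 0.13² + 0.02² + 0.65² + 0.02² = 0.0324 + 0.0169 + 0.0004 + 0.4225 + 0.0004 = 0.4726
Σp_2ᵢ² = 0.37² + 0.40² + 0.07² + 0.14² + 0.02² = 0.1369 + 0.1600 + 0.0049 + 0.0196 + 0.0004 = 0.3218
O = 0.2114 / √(0.4726 × 0.3218) = 0.2114 / 0.38998 = 0.5421
O = 0.5421 < 0.7 → No.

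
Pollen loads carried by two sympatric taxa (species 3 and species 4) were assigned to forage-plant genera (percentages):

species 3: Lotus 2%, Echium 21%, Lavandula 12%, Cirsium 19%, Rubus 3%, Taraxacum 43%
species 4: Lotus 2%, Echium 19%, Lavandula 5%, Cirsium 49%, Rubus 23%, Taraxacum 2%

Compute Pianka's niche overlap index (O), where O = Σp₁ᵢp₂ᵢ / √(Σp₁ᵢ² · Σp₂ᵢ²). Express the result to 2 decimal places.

0.51

Convert percentages to proportions (divide by 100).
Σ p₁ᵢp₂ᵢ = 0.0004 + 0.0399 + 0.0060 + 0.0931 + 0.0069 + 0.0086 = 0.1549
Σp_1ᵢ² = 0.02² + 0.21² + 0.12² + 0.19² + 0.03² + 0.43² = 0.0004 + 0.0441 + 0.0144 + 0.0361 + 0.0009 + 0.1849 = 0.2808
Σp_2ᵢ² = 0.02² + 0.19² + 0.05² + 0.49² + 0.23² + 0.02² = 0.0004 + 0.0361 + 0.0025 + 0.2401 + 0.0529 + 0.0004 = 0.3324
O = 0.1549 / √(0.2808 × 0.3324) = 0.1549 / 0.30551 = 0.5070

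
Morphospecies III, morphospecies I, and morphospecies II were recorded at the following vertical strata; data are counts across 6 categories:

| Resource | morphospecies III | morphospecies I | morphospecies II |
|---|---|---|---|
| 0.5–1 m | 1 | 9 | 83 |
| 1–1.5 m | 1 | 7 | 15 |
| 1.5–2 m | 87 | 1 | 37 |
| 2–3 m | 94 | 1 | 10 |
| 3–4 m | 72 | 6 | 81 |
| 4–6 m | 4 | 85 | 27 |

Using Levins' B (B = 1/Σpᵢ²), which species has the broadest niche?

morphospecies II

Proportions for morphospecies III (n=259): 1/259=0.0039, 1/259=0.0039, 87/259=0.3359, 94/259=0.3629, 72/259=0.2780, 4/259=0.0154
Proportions for morphospecies I (n=109): 9/109=0.0826, 7/109=0.0642, 1/109=0.0092, 1/109=0.0092, 6/109=0.0550, 85/109=0.7798
Proportions for morphospecies II (n=253): 83/253=0.3281, 15/253=0.0593, 37/253=0.1462, 10/253=0.0395, 81/253=0.3202, 27/253=0.1067
Σp_IIIᵢ² = 0.0039² + 0.0039² + 0.3359² + 0.3629² + 0.2780² + 0.0154² = 0.000015 + 0.000015 + 0.112829 + 0.131696 + 0.077284 + 0.000237 = 0.322076
B_III = 1 / 0.322076 = 3.1049
Σp_Iᵢ² = 0.0826² + 0.0642² + 0.0092² + 0.0092² + 0.0550² + 0.7798² = 0.006823 + 0.004122 + 0.000085 + 0.000085 + 0.003025 + 0.608088 = 0.622228
B_I = 1 / 0.622228 = 1.6071
Σp_IIᵢ² = 0.3281² + 0.0593² + 0.1462² + 0.0395² + 0.3202² + 0.1067² = 0.107650 + 0.003516 + 0.021374 + 0.001560 + 0.102528 + 0.011385 = 0.248013
B_II = 1 / 0.248013 = 4.0320
Highest B → broadest niche (most generalist): morphospecies II (B = 4.03).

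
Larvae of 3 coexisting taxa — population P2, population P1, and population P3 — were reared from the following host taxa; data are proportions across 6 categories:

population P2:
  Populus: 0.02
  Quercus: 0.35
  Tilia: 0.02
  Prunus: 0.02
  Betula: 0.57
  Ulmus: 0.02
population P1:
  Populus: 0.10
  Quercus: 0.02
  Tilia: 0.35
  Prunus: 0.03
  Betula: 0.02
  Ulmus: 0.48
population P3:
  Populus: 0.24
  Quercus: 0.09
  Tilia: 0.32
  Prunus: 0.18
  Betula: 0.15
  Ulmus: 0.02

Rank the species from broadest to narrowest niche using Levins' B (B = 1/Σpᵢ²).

Σp_P2ᵢ² = 0.02² + 0.35² + 0.02² + 0.02² + 0.57² + 0.02² = 0.0004 + 0.1225 + 0.0004 + 0.0004 + 0.3249 + 0.0004 = 0.4490
B_P2 = 1 / 0.4490 = 2.2272
Σp_P1ᵢ² = 0.10² + 0.02² + 0.35² + 0.03² + 0.02² + 0.48² = 0.0100 + 0.0004 + 0.1225 + 0.0009 + 0.0004 + 0.2304 = 0.3646
B_P1 = 1 / 0.3646 = 2.7427
Σp_P3ᵢ² = 0.24² + 0.09² + 0.32² + 0.18² + 0.15² + 0.02² = 0.0576 + 0.0081 + 0.1024 + 0.0324 + 0.0225 + 0.0004 = 0.2234
B_P3 = 1 / 0.2234 = 4.4763
Ranking by B (broadest → narrowest): population P3 (4.48) > population P1 (2.74) > population P2 (2.23)

population P3 > population P1 > population P2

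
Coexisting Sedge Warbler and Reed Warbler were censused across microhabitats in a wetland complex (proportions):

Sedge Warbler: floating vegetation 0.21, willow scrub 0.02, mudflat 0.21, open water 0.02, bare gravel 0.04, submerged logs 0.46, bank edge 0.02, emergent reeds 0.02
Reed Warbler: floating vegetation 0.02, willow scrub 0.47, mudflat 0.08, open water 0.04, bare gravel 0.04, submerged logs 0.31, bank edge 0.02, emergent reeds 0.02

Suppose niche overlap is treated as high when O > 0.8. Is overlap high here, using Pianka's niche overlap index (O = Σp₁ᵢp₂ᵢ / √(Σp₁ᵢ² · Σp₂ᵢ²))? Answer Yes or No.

Σ p₁ᵢp₂ᵢ = 0.0042 + 0.0094 + 0.0168 + 0.0008 + 0.0016 + 0.1426 + 0.0004 + 0.0004 = 0.1762
Σp_1ᵢ² = 0.21² + 0.02² + 0.21² + 0.02² + 0.04² + 0.46² + 0.02² + 0.02² = 0.0441 + 0.0004 + 0.0441 + 0.0004 + 0.0016 + 0.2116 + 0.0004 + 0.0004 = 0.3030
Σp_2ᵢ² = 0.02² + 0.47² + 0.08² + 0.04² + 0.04² + 0.31² + 0.02² + 0.02² = 0.0004 + 0.2209 + 0.0064 + 0.0016 + 0.0016 + 0.0961 + 0.0004 + 0.0004 = 0.3278
O = 0.1762 / √(0.3030 × 0.3278) = 0.1762 / 0.31516 = 0.5591
O = 0.5591 < 0.8 → No.

No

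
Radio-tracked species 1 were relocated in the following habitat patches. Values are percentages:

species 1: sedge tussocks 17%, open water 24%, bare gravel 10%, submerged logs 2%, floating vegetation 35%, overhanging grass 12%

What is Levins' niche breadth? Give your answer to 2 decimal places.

4.28

Convert percentages to proportions (divide by 100).
Σpᵢ² = 0.17² + 0.24² + 0.10² + 0.02² + 0.35² + 0.12² = 0.0289 + 0.0576 + 0.0100 + 0.0004 + 0.1225 + 0.0144 = 0.2338
B = 1 / 0.2338 = 4.2772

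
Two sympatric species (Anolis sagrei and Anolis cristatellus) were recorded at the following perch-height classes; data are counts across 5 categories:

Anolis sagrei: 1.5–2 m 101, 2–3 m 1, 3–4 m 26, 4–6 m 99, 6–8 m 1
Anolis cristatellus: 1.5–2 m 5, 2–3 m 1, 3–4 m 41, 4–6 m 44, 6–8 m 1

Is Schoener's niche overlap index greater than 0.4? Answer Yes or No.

Proportions for Anolis sagrei (n=228): 101/228=0.4430, 1/228=0.0044, 26/228=0.1140, 99/228=0.4342, 1/228=0.0044
Proportions for Anolis cristatellus (n=92): 5/92=0.0543, 1/92=0.0109, 41/92=0.4457, 44/92=0.4783, 1/92=0.0109
Σ|p₁ᵢ − p₂ᵢ| = 0.3887 + 0.0065 + 0.3317 + 0.0441 + 0.0065 = 0.7775
D = 1 − ½ × 0.7775 = 1 − 0.38875 = 0.61125
D = 0.61125 > 0.4 → Yes.

Yes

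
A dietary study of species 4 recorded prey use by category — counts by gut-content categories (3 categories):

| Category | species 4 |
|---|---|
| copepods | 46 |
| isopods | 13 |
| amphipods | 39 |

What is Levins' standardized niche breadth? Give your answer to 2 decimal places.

Proportions for species 4 (n=98): 46/98=0.4694, 13/98=0.1327, 39/98=0.3980
Σpᵢ² = 0.4694² + 0.1327² + 0.3980² = 0.220336 + 0.017609 + 0.158404 = 0.396349
B = 1 / 0.396349 = 2.5230
Bₛ = (B − 1)/(n − 1) = (2.5230 − 1)/(3 − 1) = 1.5230/2 = 0.7615

0.76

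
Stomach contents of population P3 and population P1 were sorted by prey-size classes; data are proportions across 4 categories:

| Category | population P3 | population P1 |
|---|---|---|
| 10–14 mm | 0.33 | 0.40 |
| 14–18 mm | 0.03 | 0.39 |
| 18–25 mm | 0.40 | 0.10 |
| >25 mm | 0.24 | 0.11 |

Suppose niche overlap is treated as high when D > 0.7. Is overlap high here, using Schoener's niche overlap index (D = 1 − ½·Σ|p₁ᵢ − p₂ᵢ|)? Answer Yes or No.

No

Σ|p₁ᵢ − p₂ᵢ| = 0.07 + 0.36 + 0.30 + 0.13 = 0.86
D = 1 − ½ × 0.86 = 1 − 0.430 = 0.5700
D = 0.5700 < 0.7 → No.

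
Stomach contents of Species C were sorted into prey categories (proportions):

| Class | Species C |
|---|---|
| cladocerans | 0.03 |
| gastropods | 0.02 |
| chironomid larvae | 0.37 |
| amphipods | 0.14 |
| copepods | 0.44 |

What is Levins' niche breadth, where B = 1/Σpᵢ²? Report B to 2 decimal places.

2.85

Σpᵢ² = 0.03² + 0.02² + 0.37² + 0.14² + 0.44² = 0.0009 + 0.0004 + 0.1369 + 0.0196 + 0.1936 = 0.3514
B = 1 / 0.3514 = 2.8458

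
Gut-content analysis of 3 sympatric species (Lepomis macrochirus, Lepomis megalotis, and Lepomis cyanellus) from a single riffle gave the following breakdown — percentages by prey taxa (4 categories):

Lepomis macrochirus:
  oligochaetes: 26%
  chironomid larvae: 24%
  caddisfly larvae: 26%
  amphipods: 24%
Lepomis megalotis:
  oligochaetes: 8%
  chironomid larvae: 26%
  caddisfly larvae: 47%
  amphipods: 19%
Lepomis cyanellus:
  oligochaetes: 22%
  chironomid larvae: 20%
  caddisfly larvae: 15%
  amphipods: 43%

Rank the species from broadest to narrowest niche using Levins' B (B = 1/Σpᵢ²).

Convert percentages to proportions (divide by 100).
Σp_macrᵢ² = 0.26² + 0.24² + 0.26² + 0.24² = 0.0676 + 0.0576 + 0.0676 + 0.0576 = 0.2504
B_macr = 1 / 0.2504 = 3.9936
Σp_megaᵢ² = 0.08² + 0.26² + 0.47² + 0.19² = 0.0064 + 0.0676 + 0.2209 + 0.0361 = 0.3310
B_mega = 1 / 0.3310 = 3.0211
Σp_cyanᵢ² = 0.22² + 0.20² + 0.15² + 0.43² = 0.0484 + 0.0400 + 0.0225 + 0.1849 = 0.2958
B_cyan = 1 / 0.2958 = 3.3807
Ranking by B (broadest → narrowest): Lepomis macrochirus (3.99) > Lepomis cyanellus (3.38) > Lepomis megalotis (3.02)

Lepomis macrochirus > Lepomis cyanellus > Lepomis megalotis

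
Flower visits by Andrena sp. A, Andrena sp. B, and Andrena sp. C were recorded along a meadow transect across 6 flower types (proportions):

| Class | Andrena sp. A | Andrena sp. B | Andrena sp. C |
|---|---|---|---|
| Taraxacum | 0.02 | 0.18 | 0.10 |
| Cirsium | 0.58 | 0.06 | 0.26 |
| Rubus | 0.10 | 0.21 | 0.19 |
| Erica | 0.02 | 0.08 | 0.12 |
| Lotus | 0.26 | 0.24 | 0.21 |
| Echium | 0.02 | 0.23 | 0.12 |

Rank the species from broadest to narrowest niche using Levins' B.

Andrena sp. C > Andrena sp. B > Andrena sp. A

Σp_Aᵢ² = 0.02² + 0.58² + 0.10² + 0.02² + 0.26² + 0.02² = 0.0004 + 0.3364 + 0.0100 + 0.0004 + 0.0676 + 0.0004 = 0.4152
B_A = 1 / 0.4152 = 2.4085
Σp_Bᵢ² = 0.18² + 0.06² + 0.21² + 0.08² + 0.24² + 0.23² = 0.0324 + 0.0036 + 0.0441 + 0.0064 + 0.0576 + 0.0529 = 0.1970
B_B = 1 / 0.1970 = 5.0761
Σp_Cᵢ² = 0.10² + 0.26² + 0.19² + 0.12² + 0.21² + 0.12² = 0.0100 + 0.0676 + 0.0361 + 0.0144 + 0.0441 + 0.0144 = 0.1866
B_C = 1 / 0.1866 = 5.3591
Ranking by B (broadest → narrowest): Andrena sp. C (5.36) > Andrena sp. B (5.08) > Andrena sp. A (2.41)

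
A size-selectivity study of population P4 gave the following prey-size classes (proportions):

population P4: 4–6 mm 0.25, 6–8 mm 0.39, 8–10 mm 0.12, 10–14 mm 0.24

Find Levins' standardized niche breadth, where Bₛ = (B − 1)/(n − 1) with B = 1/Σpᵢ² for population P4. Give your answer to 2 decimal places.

0.83

Σpᵢ² = 0.25² + 0.39² + 0.12² + 0.24² = 0.0625 + 0.1521 + 0.0144 + 0.0576 = 0.2866
B = 1 / 0.2866 = 3.4892
Bₛ = (B − 1)/(n − 1) = (3.4892 − 1)/(4 − 1) = 2.4892/3 = 0.8297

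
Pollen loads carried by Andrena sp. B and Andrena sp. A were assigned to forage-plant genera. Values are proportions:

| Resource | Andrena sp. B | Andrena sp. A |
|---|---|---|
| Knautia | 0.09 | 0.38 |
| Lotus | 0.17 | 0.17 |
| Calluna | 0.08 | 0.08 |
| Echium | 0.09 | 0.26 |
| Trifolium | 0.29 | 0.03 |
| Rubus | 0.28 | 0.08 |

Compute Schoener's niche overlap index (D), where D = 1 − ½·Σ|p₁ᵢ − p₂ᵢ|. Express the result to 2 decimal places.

0.54

Σ|p₁ᵢ − p₂ᵢ| = 0.29 + 0.00 + 0.00 + 0.17 + 0.26 + 0.20 = 0.92
D = 1 − ½ × 0.92 = 1 − 0.460 = 0.5400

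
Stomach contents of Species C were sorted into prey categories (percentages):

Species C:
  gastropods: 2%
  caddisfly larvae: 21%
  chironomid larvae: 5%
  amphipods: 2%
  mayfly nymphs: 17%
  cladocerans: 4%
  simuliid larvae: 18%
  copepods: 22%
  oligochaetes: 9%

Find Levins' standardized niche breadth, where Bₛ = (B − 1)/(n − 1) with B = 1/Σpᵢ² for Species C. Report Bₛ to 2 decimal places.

0.62

Convert percentages to proportions (divide by 100).
Σpᵢ² = 0.02² + 0.21² + 0.05² + 0.02² + 0.17² + 0.04² + 0.18² + 0.22² + 0.09² = 0.0004 + 0.0441 + 0.0025 + 0.0004 + 0.0289 + 0.0016 + 0.0324 + 0.0484 + 0.0081 = 0.1668
B = 1 / 0.1668 = 5.9952
Bₛ = (B − 1)/(n − 1) = (5.9952 − 1)/(9 − 1) = 4.9952/8 = 0.6244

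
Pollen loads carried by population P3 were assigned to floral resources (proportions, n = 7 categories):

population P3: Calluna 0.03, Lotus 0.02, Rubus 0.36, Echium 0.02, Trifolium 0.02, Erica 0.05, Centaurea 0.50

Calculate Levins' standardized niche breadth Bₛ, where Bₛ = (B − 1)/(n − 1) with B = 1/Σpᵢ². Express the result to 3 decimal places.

0.267

Σpᵢ² = 0.03² + 0.02² + 0.36² + 0.02² + 0.02² + 0.05² + 0.50² = 0.0009 + 0.0004 + 0.1296 + 0.0004 + 0.0004 + 0.0025 + 0.2500 = 0.3842
B = 1 / 0.3842 = 2.60281
Bₛ = (B − 1)/(n − 1) = (2.60281 − 1)/(7 − 1) = 1.60281/6 = 0.26714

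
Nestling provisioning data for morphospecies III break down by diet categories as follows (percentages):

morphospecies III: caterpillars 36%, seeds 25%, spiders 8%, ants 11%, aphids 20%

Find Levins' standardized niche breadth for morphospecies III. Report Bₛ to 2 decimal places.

Convert percentages to proportions (divide by 100).
Σpᵢ² = 0.36² + 0.25² + 0.08² + 0.11² + 0.20² = 0.1296 + 0.0625 + 0.0064 + 0.0121 + 0.0400 = 0.2506
B = 1 / 0.2506 = 3.9904
Bₛ = (B − 1)/(n − 1) = (3.9904 − 1)/(5 − 1) = 2.9904/4 = 0.7476

0.75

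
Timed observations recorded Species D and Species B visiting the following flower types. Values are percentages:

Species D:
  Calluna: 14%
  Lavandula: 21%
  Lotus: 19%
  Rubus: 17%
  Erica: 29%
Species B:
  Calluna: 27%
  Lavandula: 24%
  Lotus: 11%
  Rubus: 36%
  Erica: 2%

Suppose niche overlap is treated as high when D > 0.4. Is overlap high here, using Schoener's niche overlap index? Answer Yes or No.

Yes

Convert percentages to proportions (divide by 100).
Σ|p₁ᵢ − p₂ᵢ| = 0.13 + 0.03 + 0.08 + 0.19 + 0.27 = 0.70
D = 1 − ½ × 0.70 = 1 − 0.350 = 0.6500
D = 0.6500 > 0.4 → Yes.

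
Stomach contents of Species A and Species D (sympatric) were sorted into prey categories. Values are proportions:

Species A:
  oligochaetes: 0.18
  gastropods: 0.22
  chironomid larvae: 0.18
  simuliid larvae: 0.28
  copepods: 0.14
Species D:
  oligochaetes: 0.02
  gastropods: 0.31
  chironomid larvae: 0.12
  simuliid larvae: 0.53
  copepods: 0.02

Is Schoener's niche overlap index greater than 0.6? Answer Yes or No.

Yes

Σ|p₁ᵢ − p₂ᵢ| = 0.16 + 0.09 + 0.06 + 0.25 + 0.12 = 0.68
D = 1 − ½ × 0.68 = 1 − 0.340 = 0.6600
D = 0.6600 > 0.6 → Yes.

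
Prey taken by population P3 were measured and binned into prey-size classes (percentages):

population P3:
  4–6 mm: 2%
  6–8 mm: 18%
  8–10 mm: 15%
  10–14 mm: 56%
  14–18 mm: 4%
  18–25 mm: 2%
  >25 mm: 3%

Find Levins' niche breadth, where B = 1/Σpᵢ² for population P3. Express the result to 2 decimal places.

Convert percentages to proportions (divide by 100).
Σpᵢ² = 0.02² + 0.18² + 0.15² + 0.56² + 0.04² + 0.02² + 0.03² = 0.0004 + 0.0324 + 0.0225 + 0.3136 + 0.0016 + 0.0004 + 0.0009 = 0.3718
B = 1 / 0.3718 = 2.6896

2.69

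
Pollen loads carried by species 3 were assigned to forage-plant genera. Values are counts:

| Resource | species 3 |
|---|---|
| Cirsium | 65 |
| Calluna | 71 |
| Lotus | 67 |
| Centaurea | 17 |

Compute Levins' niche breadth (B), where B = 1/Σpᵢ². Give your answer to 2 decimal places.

3.45

Proportions for species 3 (n=220): 65/220=0.2955, 71/220=0.3227, 67/220=0.3045, 17/220=0.0773
Σpᵢ² = 0.2955² + 0.3227² + 0.3045² + 0.0773² = 0.087320 + 0.104135 + 0.092720 + 0.005975 = 0.290150
B = 1 / 0.290150 = 3.4465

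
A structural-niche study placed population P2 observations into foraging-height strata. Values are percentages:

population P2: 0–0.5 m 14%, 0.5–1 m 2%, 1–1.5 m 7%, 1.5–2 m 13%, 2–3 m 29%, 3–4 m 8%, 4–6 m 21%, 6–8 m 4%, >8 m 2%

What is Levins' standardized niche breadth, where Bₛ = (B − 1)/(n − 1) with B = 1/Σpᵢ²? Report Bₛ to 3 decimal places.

Convert percentages to proportions (divide by 100).
Σpᵢ² = 0.14² + 0.02² + 0.07² + 0.13² + 0.29² + 0.08² + 0.21² + 0.04² + 0.02² = 0.0196 + 0.0004 + 0.0049 + 0.0169 + 0.0841 + 0.0064 + 0.0441 + 0.0016 + 0.0004 = 0.1784
B = 1 / 0.1784 = 5.60538
Bₛ = (B − 1)/(n − 1) = (5.60538 − 1)/(9 − 1) = 4.60538/8 = 0.57567

0.576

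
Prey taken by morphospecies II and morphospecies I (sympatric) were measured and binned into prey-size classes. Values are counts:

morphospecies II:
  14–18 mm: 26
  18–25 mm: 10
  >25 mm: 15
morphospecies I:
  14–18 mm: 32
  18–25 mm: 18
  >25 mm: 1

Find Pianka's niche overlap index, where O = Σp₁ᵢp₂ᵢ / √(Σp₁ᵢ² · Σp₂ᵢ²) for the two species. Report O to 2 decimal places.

Proportions for morphospecies II (n=51): 26/51=0.5098, 10/51=0.1961, 15/51=0.2941
Proportions for morphospecies I (n=51): 32/51=0.6275, 18/51=0.3529, 1/51=0.0196
Σ p₁ᵢp₂ᵢ = 0.319900 + 0.069204 + 0.005764 = 0.394868
Σp_1ᵢ² = 0.5098² + 0.1961² + 0.2941² = 0.259896 + 0.038455 + 0.086495 = 0.384846
Σp_2ᵢ² = 0.6275² + 0.3529² + 0.0196² = 0.393756 + 0.124538 + 0.000384 = 0.518678
O = 0.394868 / √(0.384846 × 0.518678) = 0.394868 / 0.4467786 = 0.8838

0.88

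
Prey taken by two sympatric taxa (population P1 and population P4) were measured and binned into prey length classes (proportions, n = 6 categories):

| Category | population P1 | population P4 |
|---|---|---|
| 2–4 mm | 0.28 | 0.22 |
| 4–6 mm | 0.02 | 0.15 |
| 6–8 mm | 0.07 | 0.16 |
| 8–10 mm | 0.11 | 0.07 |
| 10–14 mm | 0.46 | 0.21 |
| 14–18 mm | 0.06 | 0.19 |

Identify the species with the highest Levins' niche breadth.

Σp_P1ᵢ² = 0.28² + 0.02² + 0.07² + 0.11² + 0.46² + 0.06² = 0.0784 + 0.0004 + 0.0049 + 0.0121 + 0.2116 + 0.0036 = 0.3110
B_P1 = 1 / 0.3110 = 3.2154
Σp_P4ᵢ² = 0.22² + 0.15² + 0.16² + 0.07² + 0.21² + 0.19² = 0.0484 + 0.0225 + 0.0256 + 0.0049 + 0.0441 + 0.0361 = 0.1816
B_P4 = 1 / 0.1816 = 5.5066
Highest B → broadest niche (most generalist): population P4 (B = 5.51).

population P4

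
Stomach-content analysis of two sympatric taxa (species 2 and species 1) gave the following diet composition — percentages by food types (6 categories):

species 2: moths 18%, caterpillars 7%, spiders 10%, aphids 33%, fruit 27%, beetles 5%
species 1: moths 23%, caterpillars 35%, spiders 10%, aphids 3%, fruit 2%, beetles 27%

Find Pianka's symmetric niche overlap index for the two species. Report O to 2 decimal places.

0.43

Convert percentages to proportions (divide by 100).
Σ p₁ᵢp₂ᵢ = 0.0414 + 0.0245 + 0.0100 + 0.0099 + 0.0054 + 0.0135 = 0.1047
Σp_1ᵢ² = 0.18² + 0.07² + 0.10² + 0.33² + 0.27² + 0.05² = 0.0324 + 0.0049 + 0.0100 + 0.1089 + 0.0729 + 0.0025 = 0.2316
Σp_2ᵢ² = 0.23² + 0.35² + 0.10² + 0.03² + 0.02² + 0.27² = 0.0529 + 0.1225 + 0.0100 + 0.0009 + 0.0004 + 0.0729 = 0.2596
O = 0.1047 / √(0.2316 × 0.2596) = 0.1047 / 0.24520 = 0.4270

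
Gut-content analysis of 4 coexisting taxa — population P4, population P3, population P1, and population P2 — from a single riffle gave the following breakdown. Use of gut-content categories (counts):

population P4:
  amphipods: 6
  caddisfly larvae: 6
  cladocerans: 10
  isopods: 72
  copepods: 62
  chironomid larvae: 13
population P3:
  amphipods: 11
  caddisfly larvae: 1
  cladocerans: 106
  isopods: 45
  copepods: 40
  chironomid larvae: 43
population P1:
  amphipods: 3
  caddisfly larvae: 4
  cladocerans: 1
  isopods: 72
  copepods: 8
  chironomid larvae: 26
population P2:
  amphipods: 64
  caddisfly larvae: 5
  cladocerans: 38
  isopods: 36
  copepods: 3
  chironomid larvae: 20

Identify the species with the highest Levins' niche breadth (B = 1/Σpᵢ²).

Proportions for population P4 (n=169): 6/169=0.0355, 6/169=0.0355, 10/169=0.0592, 72/169=0.4260, 62/169=0.3669, 13/169=0.0769
Proportions for population P3 (n=246): 11/246=0.0447, 1/246=0.0041, 106/246=0.4309, 45/246=0.1829, 40/246=0.1626, 43/246=0.1748
Proportions for population P1 (n=114): 3/114=0.0263, 4/114=0.0351, 1/114=0.0088, 72/114=0.6316, 8/114=0.0702, 26/114=0.2281
Proportions for population P2 (n=166): 64/166=0.3855, 5/166=0.0301, 38/166=0.2289, 36/166=0.2169, 3/166=0.0181, 20/166=0.1205
Σp_P4ᵢ² = 0.0355² + 0.0355² + 0.0592² + 0.4260² + 0.3669² + 0.0769² = 0.001260 + 0.001260 + 0.003505 + 0.181476 + 0.134616 + 0.005914 = 0.328031
B_P4 = 1 / 0.328031 = 3.0485
Σp_P3ᵢ² = 0.0447² + 0.0041² + 0.4309² + 0.1829² + 0.1626² + 0.1748² = 0.001998 + 0.000017 + 0.185675 + 0.033452 + 0.026439 + 0.030555 = 0.278136
B_P3 = 1 / 0.278136 = 3.5954
Σp_P1ᵢ² = 0.0263² + 0.0351² + 0.0088² + 0.6316² + 0.0702² + 0.2281² = 0.000692 + 0.001232 + 0.000077 + 0.398919 + 0.004928 + 0.052030 = 0.457878
B_P1 = 1 / 0.457878 = 2.1840
Σp_P2ᵢ² = 0.3855² + 0.0301² + 0.2289² + 0.2169² + 0.0181² + 0.1205² = 0.148610 + 0.000906 + 0.052395 + 0.047046 + 0.000328 + 0.014520 = 0.263805
B_P2 = 1 / 0.263805 = 3.7907
Highest B → broadest niche (most generalist): population P2 (B = 3.79).

population P2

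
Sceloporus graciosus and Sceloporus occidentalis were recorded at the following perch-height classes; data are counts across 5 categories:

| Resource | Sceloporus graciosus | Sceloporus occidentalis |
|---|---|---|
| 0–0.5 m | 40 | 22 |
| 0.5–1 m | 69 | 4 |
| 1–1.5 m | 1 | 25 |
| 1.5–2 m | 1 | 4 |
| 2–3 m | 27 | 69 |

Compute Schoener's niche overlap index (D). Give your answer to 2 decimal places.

0.42

Proportions for Sceloporus graciosus (n=138): 40/138=0.2899, 69/138=0.5000, 1/138=0.0072, 1/138=0.0072, 27/138=0.1957
Proportions for Sceloporus occidentalis (n=124): 22/124=0.1774, 4/124=0.0323, 25/124=0.2016, 4/124=0.0323, 69/124=0.5565
Σ|p₁ᵢ − p₂ᵢ| = 0.1125 + 0.4677 + 0.1944 + 0.0251 + 0.3608 = 1.1605
D = 1 − ½ × 1.1605 = 1 − 0.58025 = 0.41975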